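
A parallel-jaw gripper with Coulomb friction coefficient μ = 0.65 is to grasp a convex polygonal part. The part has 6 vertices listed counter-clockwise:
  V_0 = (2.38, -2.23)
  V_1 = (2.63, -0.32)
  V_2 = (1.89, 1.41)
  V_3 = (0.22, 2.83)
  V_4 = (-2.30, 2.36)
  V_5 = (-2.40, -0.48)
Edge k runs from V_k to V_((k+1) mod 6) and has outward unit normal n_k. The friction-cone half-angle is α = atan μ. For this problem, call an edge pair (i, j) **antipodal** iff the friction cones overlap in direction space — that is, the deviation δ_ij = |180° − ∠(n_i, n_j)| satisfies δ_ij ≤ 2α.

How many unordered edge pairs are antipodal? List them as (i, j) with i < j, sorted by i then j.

count = 6; pairs: (0,4), (1,4), (1,5), (2,4), (2,5), (3,5)

α = atan 0.65 = 33.02°;  2α = 66.05°
n_0 = (+0.9915, -0.1298)
n_1 = (+0.9194, +0.3933)
n_2 = (+0.6478, +0.7618)
n_3 = (-0.1833, +0.9830)
n_4 = (-0.9994, +0.0352)
n_5 = (-0.3438, -0.9390)
  (0,1): δ = 149.38°  ·
  (0,2): δ = 122.92°  ·
  (0,3): δ = 71.98°  ·
  (0,4): δ = 5.44°  ✓
  (0,5): δ = 77.35°  ·
  (1,2): δ = 153.53°  ·
  (1,3): δ = 102.59°  ·
  (1,4): δ = 25.18°  ✓
  (1,5): δ = 46.73°  ✓
  (2,3): δ = 129.06°  ·
  (2,4): δ = 51.64°  ✓
  (2,5): δ = 20.27°  ✓
  (3,4): δ = 102.58°  ·
  (3,5): δ = 30.67°  ✓
  (4,5): δ = 108.09°  ·
antipodal pairs: 6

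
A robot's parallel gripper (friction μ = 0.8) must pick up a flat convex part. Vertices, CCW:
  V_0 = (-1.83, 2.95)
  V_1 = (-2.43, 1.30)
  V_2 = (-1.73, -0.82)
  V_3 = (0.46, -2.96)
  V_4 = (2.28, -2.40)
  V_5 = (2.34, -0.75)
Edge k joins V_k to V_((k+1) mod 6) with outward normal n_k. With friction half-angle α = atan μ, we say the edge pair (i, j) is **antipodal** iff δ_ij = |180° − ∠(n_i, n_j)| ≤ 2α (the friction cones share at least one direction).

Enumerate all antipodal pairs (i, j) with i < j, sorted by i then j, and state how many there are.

α = atan 0.8 = 38.66°;  2α = 77.32°
n_0 = (-0.9398, +0.3417)
n_1 = (-0.9496, -0.3135)
n_2 = (-0.6989, -0.7152)
n_3 = (+0.2941, -0.9558)
n_4 = (+0.9993, -0.0363)
n_5 = (+0.6637, +0.7480)
  (0,1): δ = 141.74°  ·
  (0,2): δ = 114.36°  ·
  (0,3): δ = 52.91°  ✓
  (0,4): δ = 17.90°  ✓
  (0,5): δ = 68.40°  ✓
  (1,2): δ = 152.61°  ·
  (1,3): δ = 91.17°  ·
  (1,4): δ = 20.36°  ✓
  (1,5): δ = 30.15°  ✓
  (2,3): δ = 118.56°  ·
  (2,4): δ = 47.74°  ✓
  (2,5): δ = 2.76°  ✓
  (3,4): δ = 109.19°  ·
  (3,5): δ = 58.69°  ✓
  (4,5): δ = 129.50°  ·
antipodal pairs: 8

count = 8; pairs: (0,3), (0,4), (0,5), (1,4), (1,5), (2,4), (2,5), (3,5)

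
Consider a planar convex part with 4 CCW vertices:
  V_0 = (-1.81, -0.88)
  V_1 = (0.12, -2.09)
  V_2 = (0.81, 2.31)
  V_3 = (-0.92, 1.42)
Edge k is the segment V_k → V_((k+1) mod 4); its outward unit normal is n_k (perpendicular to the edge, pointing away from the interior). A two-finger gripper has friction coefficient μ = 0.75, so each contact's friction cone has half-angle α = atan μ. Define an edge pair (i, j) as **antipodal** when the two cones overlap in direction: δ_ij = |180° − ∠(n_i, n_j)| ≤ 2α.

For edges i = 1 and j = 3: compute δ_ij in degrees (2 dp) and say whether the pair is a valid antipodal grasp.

α = atan 0.75 = 36.87°;  2α = 73.74°
edge 1: e_1 = (+0.69, +4.40);  n_1 = (+0.9879, -0.1549)
edge 3: e_3 = (-0.89, -2.30);  n_3 = (-0.9326, +0.3609)
∠(n_1, n_3) = 167.76°
δ = |180° − 167.76°| = 12.24°
12.24° ≤ 2α = 73.74°  →  valid

δ = 12.24°, valid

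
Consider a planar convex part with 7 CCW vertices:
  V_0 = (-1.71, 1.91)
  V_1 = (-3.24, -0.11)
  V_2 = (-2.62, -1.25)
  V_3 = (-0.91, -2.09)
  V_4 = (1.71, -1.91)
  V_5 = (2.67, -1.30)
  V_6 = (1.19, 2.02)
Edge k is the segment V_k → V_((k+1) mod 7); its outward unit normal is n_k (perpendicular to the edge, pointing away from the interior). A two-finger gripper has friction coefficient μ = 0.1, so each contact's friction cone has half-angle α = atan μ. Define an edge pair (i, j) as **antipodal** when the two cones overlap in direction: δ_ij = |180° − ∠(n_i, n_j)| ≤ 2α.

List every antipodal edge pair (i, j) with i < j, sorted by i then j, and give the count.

count = 2; pairs: (1,5), (3,6)

α = atan 0.1 = 5.71°;  2α = 11.42°
n_0 = (-0.7971, +0.6038)
n_1 = (-0.8785, -0.4778)
n_2 = (-0.4409, -0.8976)
n_3 = (+0.0685, -0.9976)
n_4 = (+0.5363, -0.8440)
n_5 = (+0.9134, +0.4072)
n_6 = (-0.0379, +0.9993)
  (0,1): δ = 114.32°  ·
  (0,2): δ = 79.02°  ·
  (0,3): δ = 48.93°  ·
  (0,4): δ = 20.43°  ·
  (0,5): δ = 61.17°  ·
  (0,6): δ = 129.31°  ·
  (1,2): δ = 144.70°  ·
  (1,3): δ = 114.61°  ·
  (1,4): δ = 86.11°  ·
  (1,5): δ = 4.51°  ✓
  (1,6): δ = 63.63°  ·
  (2,3): δ = 149.91°  ·
  (2,4): δ = 121.41°  ·
  (2,5): δ = 39.81°  ·
  (2,6): δ = 28.33°  ·
  (3,4): δ = 151.50°  ·
  (3,5): δ = 69.90°  ·
  (3,6): δ = 1.76°  ✓
  (4,5): δ = 98.41°  ·
  (4,6): δ = 30.26°  ·
  (5,6): δ = 111.85°  ·
antipodal pairs: 2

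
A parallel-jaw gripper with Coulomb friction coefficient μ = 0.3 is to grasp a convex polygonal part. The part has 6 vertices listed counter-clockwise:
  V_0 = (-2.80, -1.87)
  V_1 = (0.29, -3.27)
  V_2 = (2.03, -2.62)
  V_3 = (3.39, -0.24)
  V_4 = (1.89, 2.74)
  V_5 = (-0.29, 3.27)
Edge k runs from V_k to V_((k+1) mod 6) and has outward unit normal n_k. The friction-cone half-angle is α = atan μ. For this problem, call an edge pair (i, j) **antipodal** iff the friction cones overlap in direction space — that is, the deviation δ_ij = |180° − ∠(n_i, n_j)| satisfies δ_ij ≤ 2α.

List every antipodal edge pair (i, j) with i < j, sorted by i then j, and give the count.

α = atan 0.3 = 16.70°;  2α = 33.40°
n_0 = (-0.4127, -0.9109)
n_1 = (+0.3499, -0.9368)
n_2 = (+0.8682, -0.4961)
n_3 = (+0.8932, +0.4496)
n_4 = (+0.2362, +0.9717)
n_5 = (-0.8986, +0.4388)
  (0,1): δ = 135.14°  ·
  (0,2): δ = 95.37°  ·
  (0,3): δ = 38.91°  ·
  (0,4): δ = 10.71°  ✓
  (0,5): δ = 88.35°  ·
  (1,2): δ = 140.23°  ·
  (1,3): δ = 83.77°  ·
  (1,4): δ = 34.15°  ·
  (1,5): δ = 43.49°  ·
  (2,3): δ = 123.54°  ·
  (2,4): δ = 73.92°  ·
  (2,5): δ = 3.72°  ✓
  (3,4): δ = 130.38°  ·
  (3,5): δ = 52.75°  ·
  (4,5): δ = 102.36°  ·
antipodal pairs: 2

count = 2; pairs: (0,4), (2,5)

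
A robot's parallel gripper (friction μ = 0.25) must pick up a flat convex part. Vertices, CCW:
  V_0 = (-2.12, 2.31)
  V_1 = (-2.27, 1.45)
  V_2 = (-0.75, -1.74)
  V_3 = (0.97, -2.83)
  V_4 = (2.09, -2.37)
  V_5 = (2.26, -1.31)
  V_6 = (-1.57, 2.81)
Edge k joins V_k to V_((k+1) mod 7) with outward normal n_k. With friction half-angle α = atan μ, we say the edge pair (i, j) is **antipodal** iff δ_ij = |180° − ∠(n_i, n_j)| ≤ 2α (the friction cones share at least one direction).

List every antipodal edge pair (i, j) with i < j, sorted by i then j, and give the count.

count = 4; pairs: (0,4), (1,5), (2,5), (3,6)

α = atan 0.25 = 14.04°;  2α = 28.07°
n_0 = (-0.9851, +0.1718)
n_1 = (-0.9028, -0.4302)
n_2 = (-0.5353, -0.8447)
n_3 = (+0.3799, -0.9250)
n_4 = (+0.9874, -0.1584)
n_5 = (+0.7324, +0.6809)
n_6 = (-0.6727, +0.7399)
  (0,1): δ = 144.63°  ·
  (0,2): δ = 112.47°  ·
  (0,3): δ = 57.78°  ·
  (0,4): δ = 0.78°  ✓
  (0,5): δ = 52.80°  ·
  (0,6): δ = 142.17°  ·
  (1,2): δ = 147.84°  ·
  (1,3): δ = 93.15°  ·
  (1,4): δ = 34.59°  ·
  (1,5): δ = 17.43°  ✓
  (1,6): δ = 106.80°  ·
  (2,3): δ = 125.31°  ·
  (2,4): δ = 66.75°  ·
  (2,5): δ = 14.73°  ✓
  (2,6): δ = 74.64°  ·
  (3,4): δ = 121.44°  ·
  (3,5): δ = 69.42°  ·
  (3,6): δ = 19.95°  ✓
  (4,5): δ = 127.98°  ·
  (4,6): δ = 38.61°  ·
  (5,6): δ = 90.64°  ·
antipodal pairs: 4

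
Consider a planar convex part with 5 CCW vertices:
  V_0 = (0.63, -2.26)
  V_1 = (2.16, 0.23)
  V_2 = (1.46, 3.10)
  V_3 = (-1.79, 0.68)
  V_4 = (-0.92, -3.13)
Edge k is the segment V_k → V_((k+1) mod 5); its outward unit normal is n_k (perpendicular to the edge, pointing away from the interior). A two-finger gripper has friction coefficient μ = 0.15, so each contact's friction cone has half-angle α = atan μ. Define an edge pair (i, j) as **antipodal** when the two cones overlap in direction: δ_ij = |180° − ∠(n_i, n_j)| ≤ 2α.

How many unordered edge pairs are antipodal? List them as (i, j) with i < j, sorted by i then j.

count = 2; pairs: (1,3), (2,4)

α = atan 0.15 = 8.53°;  2α = 17.06°
n_0 = (+0.8520, -0.5235)
n_1 = (+0.9715, +0.2370)
n_2 = (-0.5972, +0.8021)
n_3 = (-0.9749, -0.2226)
n_4 = (+0.4895, -0.8720)
  (0,1): δ = 134.72°  ·
  (0,2): δ = 21.76°  ·
  (0,3): δ = 44.43°  ·
  (0,4): δ = 150.87°  ·
  (1,2): δ = 67.04°  ·
  (1,3): δ = 0.84°  ✓
  (1,4): δ = 105.60°  ·
  (2,3): δ = 113.81°  ·
  (2,4): δ = 7.37°  ✓
  (3,4): δ = 73.56°  ·
antipodal pairs: 2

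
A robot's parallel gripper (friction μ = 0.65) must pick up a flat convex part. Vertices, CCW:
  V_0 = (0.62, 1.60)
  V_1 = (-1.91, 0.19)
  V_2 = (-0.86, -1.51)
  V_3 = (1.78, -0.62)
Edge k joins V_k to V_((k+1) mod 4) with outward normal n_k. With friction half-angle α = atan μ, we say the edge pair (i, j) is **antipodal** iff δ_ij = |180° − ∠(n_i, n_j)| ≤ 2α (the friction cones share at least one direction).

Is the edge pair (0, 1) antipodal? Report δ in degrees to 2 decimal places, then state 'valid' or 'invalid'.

α = atan 0.65 = 33.02°;  2α = 66.05°
edge 0: e_0 = (-2.53, -1.41);  n_0 = (-0.4868, +0.8735)
edge 1: e_1 = (+1.05, -1.70);  n_1 = (-0.8508, -0.5255)
∠(n_0, n_1) = 92.57°
δ = |180° − 92.57°| = 87.43°
87.43° > 2α = 66.05°  →  invalid

δ = 87.43°, invalid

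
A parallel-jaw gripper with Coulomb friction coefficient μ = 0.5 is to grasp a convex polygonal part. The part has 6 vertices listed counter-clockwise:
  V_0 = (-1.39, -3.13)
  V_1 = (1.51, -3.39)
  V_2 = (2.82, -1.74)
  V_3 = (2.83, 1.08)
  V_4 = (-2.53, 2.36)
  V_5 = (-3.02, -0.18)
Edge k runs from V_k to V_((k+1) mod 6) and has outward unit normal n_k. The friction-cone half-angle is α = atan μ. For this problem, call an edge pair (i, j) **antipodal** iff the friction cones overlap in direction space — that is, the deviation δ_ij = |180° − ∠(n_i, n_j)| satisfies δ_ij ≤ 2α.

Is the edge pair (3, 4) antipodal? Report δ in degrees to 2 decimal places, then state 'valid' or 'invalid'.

α = atan 0.5 = 26.57°;  2α = 53.13°
edge 3: e_3 = (-5.36, +1.28);  n_3 = (+0.2323, +0.9727)
edge 4: e_4 = (-0.49, -2.54);  n_4 = (-0.9819, +0.1894)
∠(n_3, n_4) = 92.51°
δ = |180° − 92.51°| = 87.49°
87.49° > 2α = 53.13°  →  invalid

δ = 87.49°, invalid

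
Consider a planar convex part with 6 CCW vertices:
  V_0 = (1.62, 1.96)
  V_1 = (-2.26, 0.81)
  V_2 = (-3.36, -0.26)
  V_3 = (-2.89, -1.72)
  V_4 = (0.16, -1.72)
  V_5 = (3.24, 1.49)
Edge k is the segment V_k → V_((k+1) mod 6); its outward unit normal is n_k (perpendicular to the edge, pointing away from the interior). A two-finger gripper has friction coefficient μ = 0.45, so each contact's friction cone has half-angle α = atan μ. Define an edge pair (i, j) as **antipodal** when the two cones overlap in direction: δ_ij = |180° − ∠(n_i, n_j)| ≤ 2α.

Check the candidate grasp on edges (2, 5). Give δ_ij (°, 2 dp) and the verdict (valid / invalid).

α = atan 0.45 = 24.23°;  2α = 48.46°
edge 2: e_2 = (+0.47, -1.46);  n_2 = (-0.9519, -0.3064)
edge 5: e_5 = (-1.62, +0.47);  n_5 = (+0.2786, +0.9604)
∠(n_2, n_5) = 124.02°
δ = |180° − 124.02°| = 55.98°
55.98° > 2α = 48.46°  →  invalid

δ = 55.98°, invalid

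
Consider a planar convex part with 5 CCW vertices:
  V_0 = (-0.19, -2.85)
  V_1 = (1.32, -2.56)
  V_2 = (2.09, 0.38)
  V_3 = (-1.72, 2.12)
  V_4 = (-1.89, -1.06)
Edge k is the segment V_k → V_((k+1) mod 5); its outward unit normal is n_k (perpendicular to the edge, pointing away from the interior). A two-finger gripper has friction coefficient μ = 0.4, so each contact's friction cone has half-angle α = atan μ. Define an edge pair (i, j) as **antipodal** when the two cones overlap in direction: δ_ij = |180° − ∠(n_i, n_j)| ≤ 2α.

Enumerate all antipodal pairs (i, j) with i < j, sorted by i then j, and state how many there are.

α = atan 0.4 = 21.80°;  2α = 43.60°
n_0 = (+0.1886, -0.9821)
n_1 = (+0.9674, -0.2534)
n_2 = (+0.4154, +0.9096)
n_3 = (-0.9986, +0.0534)
n_4 = (-0.7251, -0.6886)
  (0,1): δ = 115.55°  ·
  (0,2): δ = 35.42°  ✓
  (0,3): δ = 76.07°  ·
  (0,4): δ = 122.65°  ·
  (1,2): δ = 99.87°  ·
  (1,3): δ = 11.62°  ✓
  (1,4): δ = 58.20°  ·
  (2,3): δ = 68.51°  ·
  (2,4): δ = 21.93°  ✓
  (3,4): δ = 133.42°  ·
antipodal pairs: 3

count = 3; pairs: (0,2), (1,3), (2,4)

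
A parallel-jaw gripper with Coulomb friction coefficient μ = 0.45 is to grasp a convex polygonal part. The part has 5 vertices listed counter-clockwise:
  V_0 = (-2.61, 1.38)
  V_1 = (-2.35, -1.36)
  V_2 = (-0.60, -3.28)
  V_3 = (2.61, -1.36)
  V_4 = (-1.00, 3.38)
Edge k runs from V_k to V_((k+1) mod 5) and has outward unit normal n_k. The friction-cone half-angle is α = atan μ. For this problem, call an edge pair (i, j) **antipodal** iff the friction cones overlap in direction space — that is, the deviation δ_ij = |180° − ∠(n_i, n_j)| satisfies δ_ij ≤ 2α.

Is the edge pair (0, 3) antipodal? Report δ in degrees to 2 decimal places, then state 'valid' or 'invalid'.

δ = 31.87°, valid

α = atan 0.45 = 24.23°;  2α = 48.46°
edge 0: e_0 = (+0.26, -2.74);  n_0 = (-0.9955, -0.0945)
edge 3: e_3 = (-3.61, +4.74);  n_3 = (+0.7955, +0.6059)
∠(n_0, n_3) = 148.13°
δ = |180° − 148.13°| = 31.87°
31.87° ≤ 2α = 48.46°  →  valid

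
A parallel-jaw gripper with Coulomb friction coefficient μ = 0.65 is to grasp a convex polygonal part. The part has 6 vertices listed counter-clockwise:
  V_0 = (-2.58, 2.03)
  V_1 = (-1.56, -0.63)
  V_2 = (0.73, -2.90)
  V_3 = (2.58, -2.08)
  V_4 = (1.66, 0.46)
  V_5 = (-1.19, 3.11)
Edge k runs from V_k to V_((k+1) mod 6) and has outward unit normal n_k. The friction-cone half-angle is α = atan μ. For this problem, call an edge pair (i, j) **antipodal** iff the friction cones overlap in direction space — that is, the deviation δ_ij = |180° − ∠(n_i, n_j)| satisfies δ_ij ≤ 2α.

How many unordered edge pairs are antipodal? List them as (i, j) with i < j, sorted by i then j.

α = atan 0.65 = 33.02°;  2α = 66.05°
n_0 = (-0.9337, -0.3580)
n_1 = (-0.7040, -0.7102)
n_2 = (+0.4052, -0.9142)
n_3 = (+0.9402, +0.3406)
n_4 = (+0.6809, +0.7323)
n_5 = (-0.6135, +0.7897)
  (0,1): δ = 155.73°  ·
  (0,2): δ = 87.07°  ·
  (0,3): δ = 1.07°  ✓
  (0,4): δ = 26.10°  ✓
  (0,5): δ = 106.87°  ·
  (1,2): δ = 111.35°  ·
  (1,3): δ = 25.34°  ✓
  (1,4): δ = 1.83°  ✓
  (1,5): δ = 82.60°  ·
  (2,3): δ = 93.99°  ·
  (2,4): δ = 66.82°  ·
  (2,5): δ = 13.94°  ✓
  (3,4): δ = 152.83°  ·
  (3,5): δ = 72.06°  ·
  (4,5): δ = 99.24°  ·
antipodal pairs: 5

count = 5; pairs: (0,3), (0,4), (1,3), (1,4), (2,5)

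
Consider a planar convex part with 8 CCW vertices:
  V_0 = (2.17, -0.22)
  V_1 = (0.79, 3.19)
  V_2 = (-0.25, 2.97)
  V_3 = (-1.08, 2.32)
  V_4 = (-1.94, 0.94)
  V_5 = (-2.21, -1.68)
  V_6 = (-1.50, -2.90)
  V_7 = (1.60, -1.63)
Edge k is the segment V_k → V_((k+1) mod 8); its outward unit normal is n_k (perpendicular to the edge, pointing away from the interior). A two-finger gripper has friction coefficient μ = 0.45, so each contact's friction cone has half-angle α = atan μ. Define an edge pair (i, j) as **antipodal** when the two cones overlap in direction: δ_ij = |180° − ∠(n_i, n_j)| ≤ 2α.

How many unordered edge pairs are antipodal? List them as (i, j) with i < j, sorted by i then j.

count = 8; pairs: (0,4), (0,5), (1,6), (2,6), (2,7), (3,6), (3,7), (4,7)

α = atan 0.45 = 24.23°;  2α = 48.46°
n_0 = (+0.9270, +0.3751)
n_1 = (-0.2070, +0.9783)
n_2 = (-0.6166, +0.7873)
n_3 = (-0.8487, +0.5289)
n_4 = (-0.9947, +0.1025)
n_5 = (-0.8643, -0.5030)
n_6 = (+0.3791, -0.9254)
n_7 = (+0.9271, -0.3748)
  (0,1): δ = 100.09°  ·
  (0,2): δ = 73.97°  ·
  (0,3): δ = 53.96°  ·
  (0,4): δ = 27.92°  ✓
  (0,5): δ = 8.17°  ✓
  (0,6): δ = 90.25°  ·
  (0,7): δ = 135.96°  ·
  (1,2): δ = 153.88°  ·
  (1,3): δ = 133.87°  ·
  (1,4): δ = 107.83°  ·
  (1,5): δ = 71.75°  ·
  (1,6): δ = 10.33°  ✓
  (1,7): δ = 56.04°  ·
  (2,3): δ = 160.00°  ·
  (2,4): δ = 133.95°  ·
  (2,5): δ = 97.87°  ·
  (2,6): δ = 15.79°  ✓
  (2,7): δ = 29.92°  ✓
  (3,4): δ = 153.95°  ·
  (3,5): δ = 117.87°  ·
  (3,6): δ = 35.79°  ✓
  (3,7): δ = 9.92°  ✓
  (4,5): δ = 143.92°  ·
  (4,6): δ = 61.84°  ·
  (4,7): δ = 16.13°  ✓
  (5,6): δ = 97.92°  ·
  (5,7): δ = 52.21°  ·
  (6,7): δ = 134.29°  ·
antipodal pairs: 8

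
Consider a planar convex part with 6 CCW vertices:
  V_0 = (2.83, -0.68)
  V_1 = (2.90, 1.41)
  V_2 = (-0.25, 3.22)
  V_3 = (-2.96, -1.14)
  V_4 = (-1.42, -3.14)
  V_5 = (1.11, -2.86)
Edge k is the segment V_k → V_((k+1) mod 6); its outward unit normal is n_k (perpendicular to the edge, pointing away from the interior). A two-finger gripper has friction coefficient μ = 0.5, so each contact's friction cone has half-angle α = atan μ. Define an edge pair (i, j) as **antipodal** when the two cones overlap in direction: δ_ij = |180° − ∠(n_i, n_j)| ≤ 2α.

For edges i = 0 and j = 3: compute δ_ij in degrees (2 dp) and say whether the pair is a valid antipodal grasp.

α = atan 0.5 = 26.57°;  2α = 53.13°
edge 0: e_0 = (+0.07, +2.09);  n_0 = (+0.9994, -0.0335)
edge 3: e_3 = (+1.54, -2.00);  n_3 = (-0.7923, -0.6101)
∠(n_0, n_3) = 140.49°
δ = |180° − 140.49°| = 39.51°
39.51° ≤ 2α = 53.13°  →  valid

δ = 39.51°, valid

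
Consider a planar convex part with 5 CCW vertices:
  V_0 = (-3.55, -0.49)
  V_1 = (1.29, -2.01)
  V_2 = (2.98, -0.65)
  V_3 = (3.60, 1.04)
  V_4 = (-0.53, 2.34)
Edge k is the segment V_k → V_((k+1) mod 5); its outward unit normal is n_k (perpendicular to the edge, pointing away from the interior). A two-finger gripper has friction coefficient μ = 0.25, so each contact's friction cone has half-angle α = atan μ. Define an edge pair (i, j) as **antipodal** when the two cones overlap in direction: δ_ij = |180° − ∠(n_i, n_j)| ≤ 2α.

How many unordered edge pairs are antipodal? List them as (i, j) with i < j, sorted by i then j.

α = atan 0.25 = 14.04°;  2α = 28.07°
n_0 = (-0.2996, -0.9541)
n_1 = (+0.6269, -0.7791)
n_2 = (+0.9388, -0.3444)
n_3 = (+0.3002, +0.9539)
n_4 = (-0.6838, +0.7297)
  (0,1): δ = 123.74°  ·
  (0,2): δ = 92.71°  ·
  (0,3): δ = 0.04°  ✓
  (0,4): δ = 60.57°  ·
  (1,2): δ = 148.97°  ·
  (1,3): δ = 56.30°  ·
  (1,4): δ = 4.31°  ✓
  (2,3): δ = 87.33°  ·
  (2,4): δ = 26.71°  ✓
  (3,4): δ = 119.39°  ·
antipodal pairs: 3

count = 3; pairs: (0,3), (1,4), (2,4)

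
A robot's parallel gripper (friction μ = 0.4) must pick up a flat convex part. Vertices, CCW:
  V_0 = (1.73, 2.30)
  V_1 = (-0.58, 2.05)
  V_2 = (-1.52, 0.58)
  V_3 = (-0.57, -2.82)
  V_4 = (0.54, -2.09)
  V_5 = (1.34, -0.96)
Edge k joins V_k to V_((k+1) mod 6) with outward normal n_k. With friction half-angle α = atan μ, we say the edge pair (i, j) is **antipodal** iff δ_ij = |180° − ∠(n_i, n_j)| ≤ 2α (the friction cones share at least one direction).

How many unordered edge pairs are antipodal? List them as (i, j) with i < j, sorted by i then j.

α = atan 0.4 = 21.80°;  2α = 43.60°
n_0 = (-0.1076, +0.9942)
n_1 = (-0.8425, +0.5387)
n_2 = (-0.9631, -0.2691)
n_3 = (+0.5495, -0.8355)
n_4 = (+0.8162, -0.5778)
n_5 = (+0.9929, -0.1188)
  (0,1): δ = 128.77°  ·
  (0,2): δ = 80.57°  ·
  (0,3): δ = 27.15°  ✓
  (0,4): δ = 48.53°  ·
  (0,5): δ = 77.00°  ·
  (1,2): δ = 131.79°  ·
  (1,3): δ = 24.07°  ✓
  (1,4): δ = 2.70°  ✓
  (1,5): δ = 25.78°  ✓
  (2,3): δ = 72.28°  ·
  (2,4): δ = 50.91°  ·
  (2,5): δ = 22.43°  ✓
  (3,4): δ = 158.63°  ·
  (3,5): δ = 130.15°  ·
  (4,5): δ = 151.52°  ·
antipodal pairs: 5

count = 5; pairs: (0,3), (1,3), (1,4), (1,5), (2,5)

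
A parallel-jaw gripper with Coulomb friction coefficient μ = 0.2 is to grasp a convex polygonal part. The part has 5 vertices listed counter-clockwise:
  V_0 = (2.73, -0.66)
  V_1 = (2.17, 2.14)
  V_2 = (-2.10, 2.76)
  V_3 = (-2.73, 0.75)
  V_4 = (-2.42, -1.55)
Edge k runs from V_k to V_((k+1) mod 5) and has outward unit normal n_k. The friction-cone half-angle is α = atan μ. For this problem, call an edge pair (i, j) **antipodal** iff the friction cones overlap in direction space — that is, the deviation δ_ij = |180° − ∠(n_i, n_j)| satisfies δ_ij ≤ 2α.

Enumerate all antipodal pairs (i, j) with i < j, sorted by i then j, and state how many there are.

α = atan 0.2 = 11.31°;  2α = 22.62°
n_0 = (+0.9806, +0.1961)
n_1 = (+0.1437, +0.9896)
n_2 = (-0.9542, +0.2991)
n_3 = (-0.9910, -0.1336)
n_4 = (+0.1703, -0.9854)
  (0,1): δ = 109.57°  ·
  (0,2): δ = 28.71°  ·
  (0,3): δ = 3.63°  ✓
  (0,4): δ = 88.49°  ·
  (1,2): δ = 99.14°  ·
  (1,3): δ = 74.06°  ·
  (1,4): δ = 18.07°  ✓
  (2,3): δ = 154.92°  ·
  (2,4): δ = 62.79°  ·
  (3,4): δ = 87.87°  ·
antipodal pairs: 2

count = 2; pairs: (0,3), (1,4)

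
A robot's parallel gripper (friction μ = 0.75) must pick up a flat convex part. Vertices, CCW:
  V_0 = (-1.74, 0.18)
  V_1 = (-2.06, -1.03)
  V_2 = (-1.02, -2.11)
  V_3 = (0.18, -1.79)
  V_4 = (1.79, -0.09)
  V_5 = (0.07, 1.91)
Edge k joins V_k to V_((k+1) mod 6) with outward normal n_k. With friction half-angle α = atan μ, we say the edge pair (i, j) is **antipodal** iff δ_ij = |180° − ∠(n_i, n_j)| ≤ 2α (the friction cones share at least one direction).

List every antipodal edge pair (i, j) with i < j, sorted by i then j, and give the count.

count = 7; pairs: (0,2), (0,3), (0,4), (1,4), (2,4), (2,5), (3,5)

α = atan 0.75 = 36.87°;  2α = 73.74°
n_0 = (-0.9668, +0.2557)
n_1 = (-0.7203, -0.6936)
n_2 = (+0.2577, -0.9662)
n_3 = (+0.7261, -0.6876)
n_4 = (+0.7582, +0.6520)
n_5 = (-0.6910, +0.7229)
  (0,1): δ = 121.27°  ·
  (0,2): δ = 60.26°  ✓
  (0,3): δ = 28.63°  ✓
  (0,4): δ = 55.51°  ✓
  (0,5): δ = 148.52°  ·
  (1,2): δ = 118.99°  ·
  (1,3): δ = 87.36°  ·
  (1,4): δ = 3.22°  ✓
  (1,5): δ = 89.79°  ·
  (2,3): δ = 148.37°  ·
  (2,4): δ = 64.24°  ✓
  (2,5): δ = 28.77°  ✓
  (3,4): δ = 95.86°  ·
  (3,5): δ = 2.85°  ✓
  (4,5): δ = 86.99°  ·
antipodal pairs: 7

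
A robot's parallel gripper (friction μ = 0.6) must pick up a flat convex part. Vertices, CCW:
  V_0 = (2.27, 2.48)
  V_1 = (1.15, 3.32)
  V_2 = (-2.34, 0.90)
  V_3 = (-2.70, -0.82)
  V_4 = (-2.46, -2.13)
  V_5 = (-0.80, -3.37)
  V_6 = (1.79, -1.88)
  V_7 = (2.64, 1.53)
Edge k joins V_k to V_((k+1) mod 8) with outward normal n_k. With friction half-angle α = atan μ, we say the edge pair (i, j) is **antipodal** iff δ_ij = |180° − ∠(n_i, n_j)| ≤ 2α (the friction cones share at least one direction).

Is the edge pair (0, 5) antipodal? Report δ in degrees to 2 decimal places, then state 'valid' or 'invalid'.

δ = 66.78°, invalid

α = atan 0.6 = 30.96°;  2α = 61.93°
edge 0: e_0 = (-1.12, +0.84);  n_0 = (+0.6000, +0.8000)
edge 5: e_5 = (+2.59, +1.49);  n_5 = (+0.4987, -0.8668)
∠(n_0, n_5) = 113.22°
δ = |180° − 113.22°| = 66.78°
66.78° > 2α = 61.93°  →  invalid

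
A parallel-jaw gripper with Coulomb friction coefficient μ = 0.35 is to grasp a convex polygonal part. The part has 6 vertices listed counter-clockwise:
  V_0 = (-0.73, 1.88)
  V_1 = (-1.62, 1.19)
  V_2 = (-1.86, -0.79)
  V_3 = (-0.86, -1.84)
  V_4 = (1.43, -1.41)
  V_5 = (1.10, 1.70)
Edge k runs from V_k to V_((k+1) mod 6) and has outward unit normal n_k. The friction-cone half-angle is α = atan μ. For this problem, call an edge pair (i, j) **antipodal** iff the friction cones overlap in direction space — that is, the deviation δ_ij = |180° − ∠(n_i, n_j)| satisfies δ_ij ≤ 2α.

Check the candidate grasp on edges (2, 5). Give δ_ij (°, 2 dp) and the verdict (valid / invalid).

α = atan 0.35 = 19.29°;  2α = 38.58°
edge 2: e_2 = (+1.00, -1.05);  n_2 = (-0.7241, -0.6897)
edge 5: e_5 = (-1.83, +0.18);  n_5 = (+0.0979, +0.9952)
∠(n_2, n_5) = 139.22°
δ = |180° − 139.22°| = 40.78°
40.78° > 2α = 38.58°  →  invalid

δ = 40.78°, invalid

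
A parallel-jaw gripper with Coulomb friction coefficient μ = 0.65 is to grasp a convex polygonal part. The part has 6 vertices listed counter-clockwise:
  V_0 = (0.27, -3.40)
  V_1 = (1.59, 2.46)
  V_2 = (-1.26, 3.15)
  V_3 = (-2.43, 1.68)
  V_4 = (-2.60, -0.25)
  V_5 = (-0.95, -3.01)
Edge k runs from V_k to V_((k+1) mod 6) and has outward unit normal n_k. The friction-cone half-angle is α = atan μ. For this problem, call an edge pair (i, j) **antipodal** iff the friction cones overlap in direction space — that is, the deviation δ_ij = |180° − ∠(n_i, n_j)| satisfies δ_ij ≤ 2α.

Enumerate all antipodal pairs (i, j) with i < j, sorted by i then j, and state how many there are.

count = 5; pairs: (0,2), (0,3), (0,4), (1,4), (1,5)

α = atan 0.65 = 33.02°;  2α = 66.05°
n_0 = (+0.9756, -0.2197)
n_1 = (+0.2353, +0.9719)
n_2 = (-0.7824, +0.6227)
n_3 = (-0.9961, +0.0877)
n_4 = (-0.8583, -0.5131)
n_5 = (-0.3045, -0.9525)
  (0,1): δ = 90.92°  ·
  (0,2): δ = 25.82°  ✓
  (0,3): δ = 7.66°  ✓
  (0,4): δ = 43.57°  ✓
  (0,5): δ = 84.97°  ·
  (1,2): δ = 114.91°  ·
  (1,3): δ = 81.42°  ·
  (1,4): δ = 45.52°  ✓
  (1,5): δ = 4.12°  ✓
  (2,3): δ = 146.52°  ·
  (2,4): δ = 110.61°  ·
  (2,5): δ = 69.21°  ·
  (3,4): δ = 144.09°  ·
  (3,5): δ = 102.69°  ·
  (4,5): δ = 138.60°  ·
antipodal pairs: 5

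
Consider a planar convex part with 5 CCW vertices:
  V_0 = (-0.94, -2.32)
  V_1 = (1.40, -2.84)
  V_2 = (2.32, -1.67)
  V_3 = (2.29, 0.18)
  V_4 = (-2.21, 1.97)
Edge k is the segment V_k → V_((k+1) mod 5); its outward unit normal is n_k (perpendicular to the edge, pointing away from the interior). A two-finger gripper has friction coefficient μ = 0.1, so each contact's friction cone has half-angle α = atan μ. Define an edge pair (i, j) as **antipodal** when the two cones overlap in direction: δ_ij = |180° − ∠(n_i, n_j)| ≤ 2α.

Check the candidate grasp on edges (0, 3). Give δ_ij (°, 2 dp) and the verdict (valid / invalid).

α = atan 0.1 = 5.71°;  2α = 11.42°
edge 0: e_0 = (+2.34, -0.52);  n_0 = (-0.2169, -0.9762)
edge 3: e_3 = (-4.50, +1.79);  n_3 = (+0.3696, +0.9292)
∠(n_0, n_3) = 170.84°
δ = |180° − 170.84°| = 9.16°
9.16° ≤ 2α = 11.42°  →  valid

δ = 9.16°, valid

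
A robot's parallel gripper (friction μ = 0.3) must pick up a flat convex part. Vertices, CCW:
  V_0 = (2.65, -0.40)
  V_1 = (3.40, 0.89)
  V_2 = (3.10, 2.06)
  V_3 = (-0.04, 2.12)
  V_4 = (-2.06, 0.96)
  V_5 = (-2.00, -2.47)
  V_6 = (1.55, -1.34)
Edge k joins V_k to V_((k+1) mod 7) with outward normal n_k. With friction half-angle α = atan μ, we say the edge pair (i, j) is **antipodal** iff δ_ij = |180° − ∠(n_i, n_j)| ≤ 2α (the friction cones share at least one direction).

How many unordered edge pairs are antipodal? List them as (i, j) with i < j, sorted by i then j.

α = atan 0.3 = 16.70°;  2α = 33.40°
n_0 = (+0.8645, -0.5026)
n_1 = (+0.9687, +0.2484)
n_2 = (+0.0191, +0.9998)
n_3 = (-0.4980, +0.8672)
n_4 = (-0.9998, -0.0175)
n_5 = (+0.3033, -0.9529)
n_6 = (+0.6497, -0.7602)
  (0,1): δ = 135.45°  ·
  (0,2): δ = 60.92°  ·
  (0,3): δ = 29.96°  ✓
  (0,4): δ = 31.18°  ✓
  (0,5): δ = 137.83°  ·
  (0,6): δ = 160.69°  ·
  (1,2): δ = 105.48°  ·
  (1,3): δ = 74.51°  ·
  (1,4): δ = 13.38°  ✓
  (1,5): δ = 93.28°  ·
  (1,6): δ = 116.13°  ·
  (2,3): δ = 149.04°  ·
  (2,4): δ = 87.90°  ·
  (2,5): δ = 18.75°  ✓
  (2,6): δ = 41.61°  ·
  (3,4): δ = 118.86°  ·
  (3,5): δ = 12.21°  ✓
  (3,6): δ = 10.65°  ✓
  (4,5): δ = 73.35°  ·
  (4,6): δ = 50.49°  ·
  (5,6): δ = 157.14°  ·
antipodal pairs: 6

count = 6; pairs: (0,3), (0,4), (1,4), (2,5), (3,5), (3,6)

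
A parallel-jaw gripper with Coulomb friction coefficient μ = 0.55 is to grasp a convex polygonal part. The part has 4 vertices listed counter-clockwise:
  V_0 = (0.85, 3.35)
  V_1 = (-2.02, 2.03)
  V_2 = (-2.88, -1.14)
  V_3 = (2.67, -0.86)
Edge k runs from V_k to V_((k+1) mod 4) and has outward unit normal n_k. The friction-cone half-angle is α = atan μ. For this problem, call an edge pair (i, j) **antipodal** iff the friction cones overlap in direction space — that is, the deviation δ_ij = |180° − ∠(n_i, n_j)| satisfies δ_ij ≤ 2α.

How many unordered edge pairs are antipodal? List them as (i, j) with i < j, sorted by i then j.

count = 2; pairs: (0,2), (1,3)

α = atan 0.55 = 28.81°;  2α = 57.62°
n_0 = (-0.4179, +0.9085)
n_1 = (-0.9651, +0.2618)
n_2 = (+0.0504, -0.9987)
n_3 = (+0.9179, +0.3968)
  (0,1): δ = 129.88°  ·
  (0,2): δ = 21.81°  ✓
  (0,3): δ = 88.68°  ·
  (1,2): δ = 71.93°  ·
  (1,3): δ = 38.56°  ✓
  (2,3): δ = 69.51°  ·
antipodal pairs: 2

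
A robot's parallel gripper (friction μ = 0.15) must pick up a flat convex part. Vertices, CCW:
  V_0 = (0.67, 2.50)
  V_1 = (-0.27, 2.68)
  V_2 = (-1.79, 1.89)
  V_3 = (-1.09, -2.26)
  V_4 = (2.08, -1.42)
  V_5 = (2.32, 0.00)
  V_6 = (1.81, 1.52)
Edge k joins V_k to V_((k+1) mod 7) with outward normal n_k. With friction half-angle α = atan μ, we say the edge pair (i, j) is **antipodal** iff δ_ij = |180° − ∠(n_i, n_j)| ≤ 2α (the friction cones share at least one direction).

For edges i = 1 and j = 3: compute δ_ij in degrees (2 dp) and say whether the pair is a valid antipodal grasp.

δ = 12.62°, valid

α = atan 0.15 = 8.53°;  2α = 17.06°
edge 1: e_1 = (-1.52, -0.79);  n_1 = (-0.4612, +0.8873)
edge 3: e_3 = (+3.17, +0.84);  n_3 = (+0.2561, -0.9666)
∠(n_1, n_3) = 167.38°
δ = |180° − 167.38°| = 12.62°
12.62° ≤ 2α = 17.06°  →  valid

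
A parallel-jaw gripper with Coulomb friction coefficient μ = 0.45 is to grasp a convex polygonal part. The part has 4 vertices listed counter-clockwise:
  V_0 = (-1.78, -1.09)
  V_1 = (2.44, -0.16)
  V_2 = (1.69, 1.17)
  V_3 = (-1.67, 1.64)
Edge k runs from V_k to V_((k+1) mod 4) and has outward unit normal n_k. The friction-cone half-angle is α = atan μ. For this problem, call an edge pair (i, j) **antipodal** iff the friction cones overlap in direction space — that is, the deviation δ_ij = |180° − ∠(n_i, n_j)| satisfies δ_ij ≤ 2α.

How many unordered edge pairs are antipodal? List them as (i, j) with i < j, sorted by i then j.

count = 2; pairs: (0,2), (1,3)

α = atan 0.45 = 24.23°;  2α = 48.46°
n_0 = (+0.2152, -0.9766)
n_1 = (+0.8711, +0.4912)
n_2 = (+0.1385, +0.9904)
n_3 = (-0.9992, +0.0403)
  (0,1): δ = 73.01°  ·
  (0,2): δ = 20.39°  ✓
  (0,3): δ = 75.26°  ·
  (1,2): δ = 127.38°  ·
  (1,3): δ = 31.73°  ✓
  (2,3): δ = 84.34°  ·
antipodal pairs: 2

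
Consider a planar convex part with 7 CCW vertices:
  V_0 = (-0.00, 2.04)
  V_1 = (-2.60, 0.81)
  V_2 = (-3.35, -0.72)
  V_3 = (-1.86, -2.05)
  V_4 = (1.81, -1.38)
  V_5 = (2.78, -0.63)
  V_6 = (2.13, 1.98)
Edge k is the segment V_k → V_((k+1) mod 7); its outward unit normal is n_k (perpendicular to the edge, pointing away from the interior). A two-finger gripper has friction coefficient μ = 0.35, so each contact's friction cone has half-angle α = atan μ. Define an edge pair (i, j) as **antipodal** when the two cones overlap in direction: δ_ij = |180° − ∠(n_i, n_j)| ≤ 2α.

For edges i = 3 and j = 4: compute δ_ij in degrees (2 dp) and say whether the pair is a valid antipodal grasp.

δ = 152.64°, invalid

α = atan 0.35 = 19.29°;  2α = 38.58°
edge 3: e_3 = (+3.67, +0.67);  n_3 = (+0.1796, -0.9837)
edge 4: e_4 = (+0.97, +0.75);  n_4 = (+0.6117, -0.7911)
∠(n_3, n_4) = 27.36°
δ = |180° − 27.36°| = 152.64°
152.64° > 2α = 38.58°  →  invalid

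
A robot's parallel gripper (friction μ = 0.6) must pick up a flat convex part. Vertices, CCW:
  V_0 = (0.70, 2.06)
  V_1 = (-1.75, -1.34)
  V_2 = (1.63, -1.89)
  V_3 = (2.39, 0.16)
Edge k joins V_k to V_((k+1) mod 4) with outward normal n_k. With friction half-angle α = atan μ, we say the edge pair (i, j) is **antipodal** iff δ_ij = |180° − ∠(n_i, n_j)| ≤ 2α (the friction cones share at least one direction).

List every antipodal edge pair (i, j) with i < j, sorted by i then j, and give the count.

α = atan 0.6 = 30.96°;  2α = 61.93°
n_0 = (-0.8113, +0.5846)
n_1 = (-0.1606, -0.9870)
n_2 = (+0.9376, -0.3476)
n_3 = (+0.7472, +0.6646)
  (0,1): δ = 63.47°  ·
  (0,2): δ = 15.43°  ✓
  (0,3): δ = 77.43°  ·
  (1,2): δ = 101.10°  ·
  (1,3): δ = 39.11°  ✓
  (2,3): δ = 118.01°  ·
antipodal pairs: 2

count = 2; pairs: (0,2), (1,3)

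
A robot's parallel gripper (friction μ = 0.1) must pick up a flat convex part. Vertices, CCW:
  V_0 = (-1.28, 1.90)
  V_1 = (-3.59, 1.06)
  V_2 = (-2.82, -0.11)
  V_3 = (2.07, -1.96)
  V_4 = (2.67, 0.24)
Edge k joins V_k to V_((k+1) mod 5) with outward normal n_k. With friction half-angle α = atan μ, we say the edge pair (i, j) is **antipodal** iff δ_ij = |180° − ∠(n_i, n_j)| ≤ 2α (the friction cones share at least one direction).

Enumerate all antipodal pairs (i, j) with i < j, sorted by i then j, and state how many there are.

α = atan 0.1 = 5.71°;  2α = 11.42°
n_0 = (-0.3417, +0.9398)
n_1 = (-0.8353, -0.5497)
n_2 = (-0.3538, -0.9353)
n_3 = (+0.9648, -0.2631)
n_4 = (+0.3874, +0.9219)
  (0,1): δ = 76.63°  ·
  (0,2): δ = 40.71°  ·
  (0,3): δ = 54.76°  ·
  (0,4): δ = 137.22°  ·
  (1,2): δ = 144.07°  ·
  (1,3): δ = 48.60°  ·
  (1,4): δ = 33.86°  ·
  (2,3): δ = 84.53°  ·
  (2,4): δ = 2.07°  ✓
  (3,4): δ = 97.54°  ·
antipodal pairs: 1

count = 1; pairs: (2,4)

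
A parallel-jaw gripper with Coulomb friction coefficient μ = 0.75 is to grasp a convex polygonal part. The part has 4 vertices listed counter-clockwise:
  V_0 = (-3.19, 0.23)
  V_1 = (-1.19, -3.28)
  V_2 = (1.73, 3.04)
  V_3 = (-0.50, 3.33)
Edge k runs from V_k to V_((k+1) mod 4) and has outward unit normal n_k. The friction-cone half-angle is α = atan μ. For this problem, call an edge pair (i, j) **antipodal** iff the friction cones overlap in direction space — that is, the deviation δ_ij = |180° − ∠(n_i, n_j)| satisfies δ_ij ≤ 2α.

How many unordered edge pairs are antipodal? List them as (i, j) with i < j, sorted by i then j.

α = atan 0.75 = 36.87°;  2α = 73.74°
n_0 = (-0.8689, -0.4951)
n_1 = (+0.9078, -0.4194)
n_2 = (+0.1290, +0.9916)
n_3 = (-0.7553, +0.6554)
  (0,1): δ = 54.47°  ✓
  (0,2): δ = 52.92°  ✓
  (0,3): δ = 109.38°  ·
  (1,2): δ = 72.61°  ✓
  (1,3): δ = 16.15°  ✓
  (2,3): δ = 123.54°  ·
antipodal pairs: 4

count = 4; pairs: (0,1), (0,2), (1,2), (1,3)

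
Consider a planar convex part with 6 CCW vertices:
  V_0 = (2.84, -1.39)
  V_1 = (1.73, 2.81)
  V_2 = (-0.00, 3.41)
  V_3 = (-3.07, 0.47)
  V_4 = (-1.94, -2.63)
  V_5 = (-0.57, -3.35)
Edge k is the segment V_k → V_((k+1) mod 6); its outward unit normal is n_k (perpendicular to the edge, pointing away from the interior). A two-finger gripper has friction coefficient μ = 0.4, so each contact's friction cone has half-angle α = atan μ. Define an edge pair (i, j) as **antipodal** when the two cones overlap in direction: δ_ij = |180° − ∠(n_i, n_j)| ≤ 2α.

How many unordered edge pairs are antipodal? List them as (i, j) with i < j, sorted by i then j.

count = 3; pairs: (0,3), (1,4), (2,5)

α = atan 0.4 = 21.80°;  2α = 43.60°
n_0 = (+0.9668, +0.2555)
n_1 = (+0.3277, +0.9448)
n_2 = (-0.6916, +0.7222)
n_3 = (-0.9395, -0.3425)
n_4 = (-0.4652, -0.8852)
n_5 = (+0.4983, -0.8670)
  (0,1): δ = 123.93°  ·
  (0,2): δ = 61.04°  ·
  (0,3): δ = 5.22°  ✓
  (0,4): δ = 47.47°  ·
  (0,5): δ = 105.09°  ·
  (1,2): δ = 117.11°  ·
  (1,3): δ = 50.84°  ·
  (1,4): δ = 8.60°  ✓
  (1,5): δ = 49.02°  ·
  (2,3): δ = 113.73°  ·
  (2,4): δ = 71.48°  ·
  (2,5): δ = 13.87°  ✓
  (3,4): δ = 137.75°  ·
  (3,5): δ = 80.14°  ·
  (4,5): δ = 122.39°  ·
antipodal pairs: 3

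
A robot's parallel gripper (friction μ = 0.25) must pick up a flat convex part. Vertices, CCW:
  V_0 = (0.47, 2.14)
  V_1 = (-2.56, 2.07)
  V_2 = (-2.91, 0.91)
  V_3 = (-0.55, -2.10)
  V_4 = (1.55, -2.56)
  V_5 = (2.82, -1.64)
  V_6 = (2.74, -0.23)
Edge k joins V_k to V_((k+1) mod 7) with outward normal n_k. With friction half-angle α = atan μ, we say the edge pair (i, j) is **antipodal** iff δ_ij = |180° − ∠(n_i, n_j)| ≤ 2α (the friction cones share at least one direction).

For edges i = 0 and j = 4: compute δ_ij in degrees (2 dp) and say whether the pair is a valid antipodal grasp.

α = atan 0.25 = 14.04°;  2α = 28.07°
edge 0: e_0 = (-3.03, -0.07);  n_0 = (-0.0231, +0.9997)
edge 4: e_4 = (+1.27, +0.92);  n_4 = (+0.5867, -0.8098)
∠(n_0, n_4) = 145.40°
δ = |180° − 145.40°| = 34.60°
34.60° > 2α = 28.07°  →  invalid

δ = 34.60°, invalid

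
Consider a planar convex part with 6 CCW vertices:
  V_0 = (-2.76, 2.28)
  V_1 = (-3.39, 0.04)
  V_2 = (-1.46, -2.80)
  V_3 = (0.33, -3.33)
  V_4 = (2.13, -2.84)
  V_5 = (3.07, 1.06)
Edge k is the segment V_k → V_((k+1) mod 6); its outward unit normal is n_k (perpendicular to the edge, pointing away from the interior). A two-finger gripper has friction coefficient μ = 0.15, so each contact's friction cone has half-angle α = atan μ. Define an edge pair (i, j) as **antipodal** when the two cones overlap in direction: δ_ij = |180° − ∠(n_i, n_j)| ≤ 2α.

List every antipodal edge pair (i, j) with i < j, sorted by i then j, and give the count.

count = 2; pairs: (0,4), (2,5)

α = atan 0.15 = 8.53°;  2α = 17.06°
n_0 = (-0.9627, +0.2707)
n_1 = (-0.8271, -0.5621)
n_2 = (-0.2839, -0.9589)
n_3 = (+0.2627, -0.9649)
n_4 = (+0.9722, -0.2343)
n_5 = (+0.2048, +0.9788)
  (0,1): δ = 130.09°  ·
  (0,2): δ = 90.78°  ·
  (0,3): δ = 59.06°  ·
  (0,4): δ = 2.16°  ✓
  (0,5): δ = 93.89°  ·
  (1,2): δ = 140.69°  ·
  (1,3): δ = 108.97°  ·
  (1,4): δ = 47.75°  ·
  (1,5): δ = 43.98°  ·
  (2,3): δ = 148.28°  ·
  (2,4): δ = 87.06°  ·
  (2,5): δ = 4.67°  ✓
  (3,4): δ = 118.78°  ·
  (3,5): δ = 27.05°  ·
  (4,5): δ = 88.27°  ·
antipodal pairs: 2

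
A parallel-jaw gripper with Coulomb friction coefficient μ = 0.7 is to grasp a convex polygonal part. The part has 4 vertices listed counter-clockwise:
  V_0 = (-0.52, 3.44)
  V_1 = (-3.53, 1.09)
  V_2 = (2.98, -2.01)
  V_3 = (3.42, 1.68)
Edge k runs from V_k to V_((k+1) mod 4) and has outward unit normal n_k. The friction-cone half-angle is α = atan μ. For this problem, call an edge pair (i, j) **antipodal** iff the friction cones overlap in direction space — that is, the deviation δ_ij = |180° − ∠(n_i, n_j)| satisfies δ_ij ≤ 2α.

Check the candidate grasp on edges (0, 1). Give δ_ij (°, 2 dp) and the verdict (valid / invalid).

δ = 63.44°, valid

α = atan 0.7 = 34.99°;  2α = 69.98°
edge 0: e_0 = (-3.01, -2.35);  n_0 = (-0.6154, +0.7882)
edge 1: e_1 = (+6.51, -3.10);  n_1 = (-0.4299, -0.9029)
∠(n_0, n_1) = 116.56°
δ = |180° − 116.56°| = 63.44°
63.44° ≤ 2α = 69.98°  →  valid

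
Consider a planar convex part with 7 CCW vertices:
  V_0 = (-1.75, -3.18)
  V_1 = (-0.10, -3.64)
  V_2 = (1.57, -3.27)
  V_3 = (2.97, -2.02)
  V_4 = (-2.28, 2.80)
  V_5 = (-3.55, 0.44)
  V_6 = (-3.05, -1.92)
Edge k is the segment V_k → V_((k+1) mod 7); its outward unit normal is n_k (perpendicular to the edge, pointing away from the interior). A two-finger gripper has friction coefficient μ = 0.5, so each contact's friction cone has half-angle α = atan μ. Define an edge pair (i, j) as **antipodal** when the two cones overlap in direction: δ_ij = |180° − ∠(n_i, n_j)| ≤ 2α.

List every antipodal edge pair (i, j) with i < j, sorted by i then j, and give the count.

α = atan 0.5 = 26.57°;  2α = 53.13°
n_0 = (-0.2685, -0.9633)
n_1 = (+0.2163, -0.9763)
n_2 = (+0.6660, -0.7459)
n_3 = (+0.6763, +0.7366)
n_4 = (-0.8806, +0.4739)
n_5 = (-0.9783, -0.2073)
n_6 = (-0.6960, -0.7181)
  (0,1): δ = 151.93°  ·
  (0,2): δ = 122.66°  ·
  (0,3): δ = 26.98°  ✓
  (0,4): δ = 77.29°  ·
  (0,5): δ = 117.54°  ·
  (0,6): δ = 151.47°  ·
  (1,2): δ = 150.73°  ·
  (1,3): δ = 55.05°  ·
  (1,4): δ = 49.22°  ✓
  (1,5): δ = 89.47°  ·
  (1,6): δ = 123.40°  ·
  (2,3): δ = 84.32°  ·
  (2,4): δ = 19.95°  ✓
  (2,5): δ = 60.20°  ·
  (2,6): δ = 94.13°  ·
  (3,4): δ = 75.73°  ·
  (3,5): δ = 35.48°  ✓
  (3,6): δ = 1.55°  ✓
  (4,5): δ = 139.75°  ·
  (4,6): δ = 105.82°  ·
  (5,6): δ = 146.07°  ·
antipodal pairs: 5

count = 5; pairs: (0,3), (1,4), (2,4), (3,5), (3,6)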